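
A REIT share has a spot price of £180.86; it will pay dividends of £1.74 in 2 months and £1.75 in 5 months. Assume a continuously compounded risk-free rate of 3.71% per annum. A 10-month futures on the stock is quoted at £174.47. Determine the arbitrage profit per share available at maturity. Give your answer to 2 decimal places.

PV(dividends) I = 1.74·e^(−0.0371·2/12) + 1.75·e^(−0.0371·5/12) = 3.4524
Fair futures F* = (S − I)·e^(rT) = (180.86 − 3.4524)·e^0.030917 = 177.4076 × 1.031400 = 182.9782
Market £174.47 < fair 182.9782: forward underpriced → reverse cash-and-carry (short the stock, invest proceeds at r, pay the dividends, go long the forward).
Profit at T = |F_mkt − F*| = |174.47 − 182.9782| = £8.51 per share

£8.51 per share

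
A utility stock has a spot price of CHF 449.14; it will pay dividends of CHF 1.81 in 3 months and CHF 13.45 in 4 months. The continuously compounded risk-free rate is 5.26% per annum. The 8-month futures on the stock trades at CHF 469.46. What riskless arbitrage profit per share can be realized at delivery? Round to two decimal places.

CHF 19.83 per share

PV(dividends) I = 1.81·e^(−0.0526·3/12) + 13.45·e^(−0.0526·4/12) = 15.0026
Fair futures F* = (S − I)·e^(rT) = (449.14 − 15.0026)·e^0.035067 = 434.1374 × 1.035689 = 449.6313
Market CHF 469.46 > fair 449.6313: forward overpriced → cash-and-carry (borrow at r, buy the stock and collect the dividends, short the forward).
Profit at T = |F_mkt − F*| = |469.46 − 449.6313| = CHF 19.83 per share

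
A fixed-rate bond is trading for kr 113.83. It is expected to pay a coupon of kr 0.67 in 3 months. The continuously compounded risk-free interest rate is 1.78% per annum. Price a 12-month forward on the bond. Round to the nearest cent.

PV(coupons) I = 0.67·e^(−0.0178·3/12)
I = 0.6670
F = (S − I)·e^(rT) = (113.83 − 0.6670) · e^(0.0178·12/12)
= 113.1630 · e^0.017800 = 113.1630 × 1.017959 = kr 115.20

kr 115.20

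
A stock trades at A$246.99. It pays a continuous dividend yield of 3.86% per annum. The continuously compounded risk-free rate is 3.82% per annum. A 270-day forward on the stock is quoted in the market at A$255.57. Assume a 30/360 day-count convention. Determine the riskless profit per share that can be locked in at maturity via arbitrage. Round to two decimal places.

Fair forward: F* = S·e^(carry·T), with carry = (r − q) = 0.0382 − 0.0386 = -0.0004
F* = 246.99 · e^(-0.0004 × 270/360) = 246.99 · e^-0.000300 = 246.99 × 0.999700 = A$246.9159
Market A$255.57 > fair A$246.9159: forward overpriced → cash-and-carry (buy spot, short the forward).
At maturity, profit = |F_mkt − F*| = |255.57 − 246.9159| = A$8.65 per share

A$8.65 per share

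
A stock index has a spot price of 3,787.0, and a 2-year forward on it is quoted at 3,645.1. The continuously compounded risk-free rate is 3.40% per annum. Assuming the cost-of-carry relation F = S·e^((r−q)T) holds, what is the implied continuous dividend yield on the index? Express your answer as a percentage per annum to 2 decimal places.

5.31%

From F = S·e^((r−q)T): (r − q) = ln(F/S)/T
ln(3645.1/3787.0) = ln(0.962530) = -0.038190
(r − q) = -0.038190 / (2) = -0.019095
q = r − ln(F/S)/T = 0.0340 + 0.019095 = 0.053095
q = 5.31%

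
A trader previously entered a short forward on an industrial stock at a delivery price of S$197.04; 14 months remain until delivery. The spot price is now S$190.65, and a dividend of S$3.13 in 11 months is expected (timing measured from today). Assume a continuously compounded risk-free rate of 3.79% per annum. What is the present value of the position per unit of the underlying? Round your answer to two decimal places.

S$0.89

PV(remaining dividends) I = 3.13·e^(−0.0379·11/12) = 3.0231
Current forward F = (S − I)·e^(rT) = (190.65 − 3.0231)·e^(0.0379·14/12) = 187.6269 × 1.045209 = 196.1093
Value (long) = (F − K)·e^(−rT) = (196.1093 − 197.04) × 0.956747 = -0.8904
Short position value = −(long value) = S$0.89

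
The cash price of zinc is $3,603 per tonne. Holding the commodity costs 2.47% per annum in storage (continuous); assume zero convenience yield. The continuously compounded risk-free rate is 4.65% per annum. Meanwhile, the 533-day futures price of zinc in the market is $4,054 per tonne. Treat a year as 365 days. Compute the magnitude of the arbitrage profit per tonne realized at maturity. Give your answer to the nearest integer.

$56 per tonne

Fair futures: F* = S·e^(carry·T), with carry = (r + u) = 0.0465 + 0.0247 = 0.0712
F* = 3603 · e^(0.0712 × 533/365) = 3603 · e^0.103972 = 3603 × 1.109569 = $3997.7771
Market $4054 > fair $3997.7771: forward overpriced → cash-and-carry (buy spot, short the forward).
At maturity, profit = |F_mkt − F*| = |4054 − 3997.7771| = $56 per tonne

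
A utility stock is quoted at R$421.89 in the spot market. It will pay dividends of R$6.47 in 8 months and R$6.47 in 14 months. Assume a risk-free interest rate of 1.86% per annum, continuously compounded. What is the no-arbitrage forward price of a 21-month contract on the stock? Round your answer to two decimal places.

R$422.71

PV(dividends) I = 6.47·e^(−0.0186·8/12) + 6.47·e^(−0.0186·14/12)
I = 6.3903 + 6.3311 = 12.7214
F = (S − I)·e^(rT) = (421.89 − 12.7214) · e^(0.0186·21/12)
= 409.1686 · e^0.032550 = 409.1686 × 1.033086 = R$422.71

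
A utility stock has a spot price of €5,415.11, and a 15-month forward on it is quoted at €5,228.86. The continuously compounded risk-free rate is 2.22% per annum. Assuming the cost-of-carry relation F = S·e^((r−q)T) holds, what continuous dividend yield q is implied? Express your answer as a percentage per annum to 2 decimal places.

5.02%

From F = S·e^((r−q)T): (r − q) = ln(F/S)/T
ln(5228.86/5415.11) = ln(0.965606) = -0.034999
(r − q) = -0.034999 / (15/12) = -0.027999
q = r − ln(F/S)/T = 0.0222 + 0.027999 = 0.050199
q = 5.02%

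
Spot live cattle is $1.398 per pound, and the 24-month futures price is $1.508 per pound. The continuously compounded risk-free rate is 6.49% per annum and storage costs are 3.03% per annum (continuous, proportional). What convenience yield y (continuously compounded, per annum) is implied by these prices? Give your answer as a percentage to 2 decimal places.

F = S·e^((r+u−y)T) ⇒ (r+u−y) = ln(F/S)/T
ln(1.508/1.398) = 0.075742; /T ⇒ 0.037871
y = r + u − ln(F/S)/T = 0.0649 + 0.0303 − 0.037871 = 0.057329
y = 5.73%

5.73%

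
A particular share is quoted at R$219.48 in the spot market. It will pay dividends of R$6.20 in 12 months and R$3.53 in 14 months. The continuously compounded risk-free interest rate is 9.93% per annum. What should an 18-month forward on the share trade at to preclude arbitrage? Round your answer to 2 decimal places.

PV(dividends) I = 6.20·e^(−0.0993·12/12) + 3.53·e^(−0.0993·14/12)
I = 5.6139 + 3.1438 = 8.7577
F = (S − I)·e^(rT) = (219.48 − 8.7577) · e^(0.0993·18/12)
= 210.7223 · e^0.148950 = 210.7223 × 1.160615 = R$244.57

R$244.57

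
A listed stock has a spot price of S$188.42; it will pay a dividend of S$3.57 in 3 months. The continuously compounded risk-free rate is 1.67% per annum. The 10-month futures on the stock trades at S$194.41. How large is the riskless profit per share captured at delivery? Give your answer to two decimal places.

S$6.95 per share

PV(dividends) I = 3.57·e^(−0.0167·3/12) = 3.5551
Fair futures F* = (S − I)·e^(rT) = (188.42 − 3.5551)·e^0.013917 = 184.8649 × 1.014014 = 187.4556
Market S$194.41 > fair 187.4556: forward overpriced → cash-and-carry (borrow at r, buy the stock and collect the dividends, short the forward).
Profit at T = |F_mkt − F*| = |194.41 − 187.4556| = S$6.95 per share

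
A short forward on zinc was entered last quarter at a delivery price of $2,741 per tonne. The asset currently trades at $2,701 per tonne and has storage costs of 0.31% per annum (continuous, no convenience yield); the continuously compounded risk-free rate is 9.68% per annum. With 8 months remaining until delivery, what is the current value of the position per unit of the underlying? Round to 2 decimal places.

-$136.89 per tonne

Current fair forward for the remaining 8 months: F = S·e^((r + u)·T), (r + u) = 0.0968 + 0.0031 = 0.0999
F = 2701 · e^(0.0999 × 8/12) = 2701 × 1.06886785 = 2887.0121
Value of long forward = (F − K)·e^(−rT) = (2887.0121 − 2741) · e^(−0.0968·8/12)
= 146.0121 × 0.93750486 = 136.89
Short position value = −(long value) = -$136.89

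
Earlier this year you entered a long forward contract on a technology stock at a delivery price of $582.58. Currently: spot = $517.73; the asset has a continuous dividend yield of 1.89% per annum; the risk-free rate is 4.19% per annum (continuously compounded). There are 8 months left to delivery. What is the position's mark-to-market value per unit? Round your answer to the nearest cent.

Current fair forward for the remaining 8 months: F = S·e^((r − q)·T), (r − q) = 0.0419 − 0.0189 = 0.0230
F = 517.73 · e^(0.0230 × 8/12) = 517.73 × 1.015451 = 525.7294
Value of long forward = (F − K)·e^(−rT) = (525.7294 − 582.58) · e^(−0.0419·8/12)
= -56.8506 × 0.972453 = -55.28

-$55.28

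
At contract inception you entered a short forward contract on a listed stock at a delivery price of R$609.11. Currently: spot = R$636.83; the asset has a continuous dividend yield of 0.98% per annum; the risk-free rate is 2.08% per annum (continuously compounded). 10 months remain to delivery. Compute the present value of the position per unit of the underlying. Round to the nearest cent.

Current fair forward for the remaining 10 months: F = S·e^((r − q)·T), (r − q) = 0.0208 − 0.0098 = 0.0110
F = 636.83 · e^(0.0110 × 10/12) = 636.83 × 1.009209 = 642.6946
Value of long forward = (F − K)·e^(−rT) = (642.6946 − 609.11) · e^(−0.0208·10/12)
= 33.5846 × 0.982816 = 33.01
Short position value = −(long value) = -R$33.01

-R$33.01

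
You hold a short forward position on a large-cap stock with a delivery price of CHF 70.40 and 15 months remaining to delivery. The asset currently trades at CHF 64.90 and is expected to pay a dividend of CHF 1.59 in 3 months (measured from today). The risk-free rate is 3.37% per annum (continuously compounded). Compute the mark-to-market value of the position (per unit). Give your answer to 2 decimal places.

PV(remaining dividends) I = 1.59·e^(−0.0337·3/12) = 1.5767
Current forward F = (S − I)·e^(rT) = (64.90 − 1.5767)·e^(0.0337·15/12) = 63.3233 × 1.043025 = 66.0478
Value (long) = (F − K)·e^(−rT) = (66.0478 − 70.40) × 0.958750 = -4.1727
Short position value = −(long value) = CHF 4.17

CHF 4.17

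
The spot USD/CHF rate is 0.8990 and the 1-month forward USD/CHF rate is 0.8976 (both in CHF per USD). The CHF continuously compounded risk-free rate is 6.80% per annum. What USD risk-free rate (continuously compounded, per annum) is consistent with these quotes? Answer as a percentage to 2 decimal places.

8.67%

F = S·e^((r_CHF − r_USD)T) ⇒ r_USD = r_CHF − ln(F/S)/T
ln(0.8976/0.8990) = -0.001558; /(1/12) = -0.018696
r_USD = 0.0680 + 0.018696 = 0.086696
r_USD = 8.67%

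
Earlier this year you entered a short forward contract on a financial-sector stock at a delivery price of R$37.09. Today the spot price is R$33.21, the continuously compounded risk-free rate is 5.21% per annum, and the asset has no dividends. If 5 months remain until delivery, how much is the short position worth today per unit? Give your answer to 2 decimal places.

Current fair forward for the remaining 5 months: F = S·e^(r·T), r = 0.0521
F = 33.21 · e^(0.0521 × 5/12) = 33.21 × 1.021946 = 33.9388
Value of long forward = (F − K)·e^(−rT) = (33.9388 − 37.09) · e^(−0.0521·5/12)
= -3.1512 × 0.978526 = -3.08
Short position value = −(long value) = R$3.08

R$3.08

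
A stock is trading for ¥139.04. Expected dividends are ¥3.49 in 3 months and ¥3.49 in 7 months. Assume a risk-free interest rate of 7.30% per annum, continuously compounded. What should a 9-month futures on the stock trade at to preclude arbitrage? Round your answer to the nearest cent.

PV(dividends) I = 3.49·e^(−0.0730·3/12) + 3.49·e^(−0.0730·7/12)
I = 3.4269 + 3.3445 = 6.7714
F = (S − I)·e^(rT) = (139.04 − 6.7714) · e^(0.0730·9/12)
= 132.2686 · e^0.054750 = 132.2686 × 1.056277 = ¥139.71

¥139.71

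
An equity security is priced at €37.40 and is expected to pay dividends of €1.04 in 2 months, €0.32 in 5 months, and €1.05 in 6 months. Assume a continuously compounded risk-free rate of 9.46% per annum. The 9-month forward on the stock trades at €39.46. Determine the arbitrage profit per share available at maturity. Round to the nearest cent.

€1.81 per share

PV(dividends) I = 1.04·e^(−0.0946·2/12) + 0.32·e^(−0.0946·5/12) + 1.05·e^(−0.0946·6/12) = 2.3329
Fair forward F* = (S − I)·e^(rT) = (37.40 − 2.3329)·e^0.070950 = 35.0671 × 1.073528 = 37.6455
Market €39.46 > fair 37.6455: forward overpriced → cash-and-carry (borrow at r, buy the stock and collect the dividends, short the forward).
Profit at T = |F_mkt − F*| = |39.46 − 37.6455| = €1.81 per share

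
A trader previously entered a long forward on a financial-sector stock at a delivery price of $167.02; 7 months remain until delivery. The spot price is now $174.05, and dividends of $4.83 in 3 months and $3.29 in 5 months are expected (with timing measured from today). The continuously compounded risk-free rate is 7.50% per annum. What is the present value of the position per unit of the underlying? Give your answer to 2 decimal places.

PV(remaining dividends) I = 4.83·e^(−0.0750·3/12) + 3.29·e^(−0.0750·5/12) = 7.9291
Current forward F = (S − I)·e^(rT) = (174.05 − 7.9291)·e^(0.0750·7/12) = 166.1209 × 1.044721 = 173.5500
Value (long) = (F − K)·e^(−rT) = (173.5500 − 167.02) × 0.957193 = 6.2505
Value = $6.25

$6.25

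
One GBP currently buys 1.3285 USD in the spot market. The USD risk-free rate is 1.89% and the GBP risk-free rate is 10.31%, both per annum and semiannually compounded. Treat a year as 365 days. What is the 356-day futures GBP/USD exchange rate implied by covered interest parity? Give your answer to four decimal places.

1.2267

By covered interest parity, F = S · (1+r_USD/2)^(2T) / (1+r_GBP/2)^(2T)
= 1.3285 × 1.018517 / 1.103020 = 1.3285 × 0.923389
F = 1.2267 USD per GBP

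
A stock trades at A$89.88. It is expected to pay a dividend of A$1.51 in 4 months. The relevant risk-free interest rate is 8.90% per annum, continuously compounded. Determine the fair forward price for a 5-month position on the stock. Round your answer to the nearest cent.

PV(dividends) I = 1.51·e^(−0.0890·4/12)
I = 1.4659
F = (S − I)·e^(rT) = (89.88 − 1.4659) · e^(0.0890·5/12)
= 88.4141 · e^0.037083 = 88.4141 × 1.037779 = A$91.75

A$91.75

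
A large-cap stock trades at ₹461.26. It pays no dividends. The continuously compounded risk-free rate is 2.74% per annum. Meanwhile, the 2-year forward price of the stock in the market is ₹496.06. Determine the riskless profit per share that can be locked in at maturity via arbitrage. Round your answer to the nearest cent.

Fair forward: F* = S·e^(carry·T), with carry = r = 0.0274
F* = 461.26 · e^(0.0274 × 2) = 461.26 · e^0.054800 = 461.26 × 1.056329 = ₹487.2423
Market ₹496.06 > fair ₹487.2423: forward overpriced → cash-and-carry (buy spot, short the forward).
At maturity, profit = |F_mkt − F*| = |496.06 − 487.2423| = ₹8.82 per share

₹8.82 per share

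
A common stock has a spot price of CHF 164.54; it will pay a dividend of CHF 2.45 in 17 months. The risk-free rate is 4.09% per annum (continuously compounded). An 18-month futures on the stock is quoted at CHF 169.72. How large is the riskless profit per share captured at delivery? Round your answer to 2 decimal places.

CHF 2.77 per share

PV(dividends) I = 2.45·e^(−0.0409·17/12) = 2.3121
Fair futures F* = (S − I)·e^(rT) = (164.54 − 2.3121)·e^0.061350 = 162.2279 × 1.063271 = 172.4922
Market CHF 169.72 < fair 172.4922: forward underpriced → reverse cash-and-carry (short the stock, invest proceeds at r, pay the dividends, go long the forward).
Profit at T = |F_mkt − F*| = |169.72 − 172.4922| = CHF 2.77 per share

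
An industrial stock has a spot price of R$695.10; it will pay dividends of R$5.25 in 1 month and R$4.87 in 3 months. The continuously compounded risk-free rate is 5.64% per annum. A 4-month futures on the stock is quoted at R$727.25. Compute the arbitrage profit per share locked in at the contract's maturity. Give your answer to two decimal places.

R$29.18 per share

PV(dividends) I = 5.25·e^(−0.0564·1/12) + 4.87·e^(−0.0564·3/12) = 10.0272
Fair futures F* = (S − I)·e^(rT) = (695.10 − 10.0272)·e^0.018800 = 685.0728 × 1.018978 = 698.0741
Market R$727.25 > fair 698.0741: forward overpriced → cash-and-carry (borrow at r, buy the stock and collect the dividends, short the forward).
Profit at T = |F_mkt − F*| = |727.25 − 698.0741| = R$29.18 per share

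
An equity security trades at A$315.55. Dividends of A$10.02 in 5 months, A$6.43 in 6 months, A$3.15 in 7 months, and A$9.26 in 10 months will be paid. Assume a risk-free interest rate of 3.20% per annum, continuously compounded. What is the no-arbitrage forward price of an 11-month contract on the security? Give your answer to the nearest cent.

PV(dividends) I = 10.02·e^(−0.0320·5/12) + 6.43·e^(−0.0320·6/12) + 3.15·e^(−0.0320·7/12) + 9.26·e^(−0.0320·10/12)
I = 9.8873 + 6.3279 + 3.0917 + 9.0163 = 28.3232
F = (S − I)·e^(rT) = (315.55 − 28.3232) · e^(0.0320·11/12)
= 287.2268 · e^0.029333 = 287.2268 × 1.029767 = A$295.78

A$295.78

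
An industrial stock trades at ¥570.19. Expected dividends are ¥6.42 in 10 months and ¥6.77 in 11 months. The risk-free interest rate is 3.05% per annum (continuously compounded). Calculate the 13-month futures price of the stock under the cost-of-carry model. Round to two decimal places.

¥576.07

PV(dividends) I = 6.42·e^(−0.0305·10/12) + 6.77·e^(−0.0305·11/12)
I = 6.2589 + 6.5833 = 12.8422
F = (S − I)·e^(rT) = (570.19 − 12.8422) · e^(0.0305·13/12)
= 557.3478 · e^0.033042 = 557.3478 × 1.033594 = ¥576.07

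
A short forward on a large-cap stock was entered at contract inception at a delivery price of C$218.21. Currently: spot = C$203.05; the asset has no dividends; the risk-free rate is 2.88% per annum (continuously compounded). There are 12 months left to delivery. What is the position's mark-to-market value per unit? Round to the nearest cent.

Current fair forward for the remaining 12 months: F = S·e^(r·T), r = 0.0288
F = 203.05 · e^(0.0288 × 12/12) = 203.05 × 1.029219 = 208.9829
Value of long forward = (F − K)·e^(−rT) = (208.9829 − 218.21) · e^(−0.0288·12/12)
= -9.2271 × 0.971611 = -8.97
Short position value = −(long value) = C$8.97

C$8.97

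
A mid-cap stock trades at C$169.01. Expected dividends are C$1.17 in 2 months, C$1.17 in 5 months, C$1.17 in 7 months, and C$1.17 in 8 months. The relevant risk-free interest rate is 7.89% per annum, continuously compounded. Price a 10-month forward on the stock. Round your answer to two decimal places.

PV(dividends) I = 1.17·e^(−0.0789·2/12) + 1.17·e^(−0.0789·5/12) + 1.17·e^(−0.0789·7/12) + 1.17·e^(−0.0789·8/12)
I = 1.1547 + 1.1322 + 1.1174 + 1.1100 = 4.5143
F = (S − I)·e^(rT) = (169.01 − 4.5143) · e^(0.0789·10/12)
= 164.4957 · e^0.065750 = 164.4957 × 1.067960 = C$175.67

C$175.67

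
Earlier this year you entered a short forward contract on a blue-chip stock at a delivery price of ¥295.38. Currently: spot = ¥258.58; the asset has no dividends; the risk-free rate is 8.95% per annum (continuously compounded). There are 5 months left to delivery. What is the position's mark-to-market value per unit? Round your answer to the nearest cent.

Current fair forward for the remaining 5 months: F = S·e^(r·T), r = 0.0895
F = 258.58 · e^(0.0895 × 5/12) = 258.58 × 1.037996 = 268.4050
Value of long forward = (F − K)·e^(−rT) = (268.4050 − 295.38) · e^(−0.0895·5/12)
= -26.9750 × 0.963395 = -25.99
Short position value = −(long value) = ¥25.99

¥25.99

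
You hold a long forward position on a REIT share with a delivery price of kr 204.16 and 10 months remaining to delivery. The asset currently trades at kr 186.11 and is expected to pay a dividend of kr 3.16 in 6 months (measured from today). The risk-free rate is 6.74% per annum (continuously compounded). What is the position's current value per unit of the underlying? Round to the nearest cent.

PV(remaining dividends) I = 3.16·e^(−0.0674·6/12) = 3.0553
Current forward F = (S − I)·e^(rT) = (186.11 − 3.0553)·e^(0.0674·10/12) = 183.0547 × 1.057774 = 193.6305
Value (long) = (F − K)·e^(−rT) = (193.6305 − 204.16) × 0.945382 = -9.9544
Value = -kr 9.95

-kr 9.95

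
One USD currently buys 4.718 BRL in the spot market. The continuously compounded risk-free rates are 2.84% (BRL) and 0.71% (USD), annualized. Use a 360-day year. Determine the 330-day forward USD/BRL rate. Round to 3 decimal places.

4.811

F = S·e^((r_BRL − r_USD)T) = 4.718 · e^((0.0284 − 0.0071) × 330/360)
= 4.718 · e^0.019525 = 4.718 × 1.019717
F = 4.811 BRL per USD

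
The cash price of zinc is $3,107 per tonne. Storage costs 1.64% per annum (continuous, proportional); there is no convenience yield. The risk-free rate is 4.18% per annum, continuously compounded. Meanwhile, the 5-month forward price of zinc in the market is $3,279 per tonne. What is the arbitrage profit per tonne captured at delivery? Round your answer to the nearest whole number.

$96 per tonne

Fair forward: F* = S·e^(carry·T), with carry = (r + u) = 0.0418 + 0.0164 = 0.0582
F* = 3107 · e^(0.0582 × 5/12) = 3107 · e^0.024250 = 3107 × 1.024546 = $3183.2644
Market $3279 > fair $3183.2644: forward overpriced → cash-and-carry (buy spot, short the forward).
At maturity, profit = |F_mkt − F*| = |3279 − 3183.2644| = $96 per tonne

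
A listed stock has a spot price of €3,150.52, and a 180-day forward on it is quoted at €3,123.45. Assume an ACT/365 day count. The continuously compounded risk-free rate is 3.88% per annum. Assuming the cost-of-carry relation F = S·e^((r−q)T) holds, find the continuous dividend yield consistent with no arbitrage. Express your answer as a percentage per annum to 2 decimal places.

From F = S·e^((r−q)T): (r − q) = ln(F/S)/T
ln(3123.45/3150.52) = ln(0.991408) = -0.008629
(r − q) = -0.008629 / (180/365) = -0.017498
q = r − ln(F/S)/T = 0.0388 + 0.017498 = 0.056298
q = 5.63%

5.63%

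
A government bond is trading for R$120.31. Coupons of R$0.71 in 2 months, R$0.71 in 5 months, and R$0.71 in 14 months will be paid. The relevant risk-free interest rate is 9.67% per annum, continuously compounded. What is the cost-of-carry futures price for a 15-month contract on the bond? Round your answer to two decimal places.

PV(coupons) I = 0.71·e^(−0.0967·2/12) + 0.71·e^(−0.0967·5/12) + 0.71·e^(−0.0967·14/12)
I = 0.6986 + 0.6820 + 0.6343 = 2.0149
F = (S − I)·e^(rT) = (120.31 − 2.0149) · e^(0.0967·15/12)
= 118.2951 · e^0.120875 = 118.2951 × 1.128484 = R$133.49

R$133.49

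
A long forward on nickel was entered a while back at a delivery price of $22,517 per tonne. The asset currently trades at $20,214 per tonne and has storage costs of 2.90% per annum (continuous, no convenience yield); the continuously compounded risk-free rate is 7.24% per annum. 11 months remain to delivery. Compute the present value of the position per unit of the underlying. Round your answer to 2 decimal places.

-$312.57 per tonne

Current fair forward for the remaining 11 months: F = S·e^((r + u)·T), (r + u) = 0.0724 + 0.0290 = 0.1014
F = 20214 · e^(0.1014 × 11/12) = 20214 × 1.09740686 = 22182.9823
Value of long forward = (F − K)·e^(−rT) = (22182.9823 − 22517) · e^(−0.0724·11/12)
= -334.0177 × 0.93578768 = -312.57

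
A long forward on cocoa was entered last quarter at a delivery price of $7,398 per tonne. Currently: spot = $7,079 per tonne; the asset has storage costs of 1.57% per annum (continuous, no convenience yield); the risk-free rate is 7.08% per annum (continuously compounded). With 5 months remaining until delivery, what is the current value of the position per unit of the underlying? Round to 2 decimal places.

-$57.49 per tonne

Current fair forward for the remaining 5 months: F = S·e^((r + u)·T), (r + u) = 0.0708 + 0.0157 = 0.0865
F = 7079 · e^(0.0865 × 5/12) = 7079 × 1.03669904 = 7338.7925
Value of long forward = (F − K)·e^(−rT) = (7338.7925 − 7398) · e^(−0.0708·5/12)
= -59.2075 × 0.97093088 = -57.49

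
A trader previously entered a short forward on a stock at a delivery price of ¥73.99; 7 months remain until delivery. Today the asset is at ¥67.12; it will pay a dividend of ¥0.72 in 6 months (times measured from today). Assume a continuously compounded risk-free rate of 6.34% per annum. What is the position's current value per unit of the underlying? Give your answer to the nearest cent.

PV(remaining dividends) I = 0.72·e^(−0.0634·6/12) = 0.6975
Current forward F = (S − I)·e^(rT) = (67.12 − 0.6975)·e^(0.0634·7/12) = 66.4225 × 1.037676 = 68.9250
Value (long) = (F − K)·e^(−rT) = (68.9250 − 73.99) × 0.963692 = -4.8811
Short position value = −(long value) = ¥4.88

¥4.88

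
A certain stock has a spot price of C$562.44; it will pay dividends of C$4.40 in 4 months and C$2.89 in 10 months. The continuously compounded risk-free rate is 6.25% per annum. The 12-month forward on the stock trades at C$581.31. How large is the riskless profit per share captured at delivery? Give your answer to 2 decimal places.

C$9.90 per share

PV(dividends) I = 4.40·e^(−0.0625·4/12) + 2.89·e^(−0.0625·10/12) = 7.0526
Fair forward F* = (S − I)·e^(rT) = (562.44 − 7.0526)·e^0.062500 = 555.3874 × 1.064494 = 591.2066
Market C$581.31 < fair 591.2066: forward underpriced → reverse cash-and-carry (short the stock, invest proceeds at r, pay the dividends, go long the forward).
Profit at T = |F_mkt − F*| = |581.31 − 591.2066| = C$9.90 per share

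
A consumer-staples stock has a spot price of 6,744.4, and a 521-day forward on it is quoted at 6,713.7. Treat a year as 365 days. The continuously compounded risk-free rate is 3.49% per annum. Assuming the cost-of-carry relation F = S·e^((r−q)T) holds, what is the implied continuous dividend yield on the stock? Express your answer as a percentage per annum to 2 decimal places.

3.81%

From F = S·e^((r−q)T): (r − q) = ln(F/S)/T
ln(6713.7/6744.4) = ln(0.995448) = -0.004562
(r − q) = -0.004562 / (521/365) = -0.003196
q = r − ln(F/S)/T = 0.0349 + 0.003196 = 0.038096
q = 3.81%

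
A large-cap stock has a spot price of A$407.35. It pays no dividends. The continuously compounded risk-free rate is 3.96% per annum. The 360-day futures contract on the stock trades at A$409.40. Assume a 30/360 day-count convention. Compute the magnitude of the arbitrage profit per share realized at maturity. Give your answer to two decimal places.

Fair futures: F* = S·e^(carry·T), with carry = r = 0.0396
F* = 407.35 · e^(0.0396 × 360/360) = 407.35 · e^0.039600 = 407.35 × 1.040395 = A$423.8049
Market A$409.40 < fair A$423.8049: forward underpriced → reverse cash-and-carry (short spot, go long the forward).
At maturity, profit = |F_mkt − F*| = |409.40 − 423.8049| = A$14.40 per share

A$14.40 per share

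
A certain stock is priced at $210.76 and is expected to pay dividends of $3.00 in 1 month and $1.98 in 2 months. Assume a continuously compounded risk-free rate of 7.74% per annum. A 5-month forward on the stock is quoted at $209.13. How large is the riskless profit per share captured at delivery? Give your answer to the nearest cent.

$3.44 per share

PV(dividends) I = 3.00·e^(−0.0774·1/12) + 1.98·e^(−0.0774·2/12) = 4.9353
Fair forward F* = (S − I)·e^(rT) = (210.76 − 4.9353)·e^0.032250 = 205.8247 × 1.032776 = 212.5708
Market $209.13 < fair 212.5708: forward underpriced → reverse cash-and-carry (short the stock, invest proceeds at r, pay the dividends, go long the forward).
Profit at T = |F_mkt − F*| = |209.13 − 212.5708| = $3.44 per share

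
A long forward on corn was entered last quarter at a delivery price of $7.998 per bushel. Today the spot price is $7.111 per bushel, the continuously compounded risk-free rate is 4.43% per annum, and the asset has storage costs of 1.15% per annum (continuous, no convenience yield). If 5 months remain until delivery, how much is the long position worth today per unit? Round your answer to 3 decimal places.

Current fair forward for the remaining 5 months: F = S·e^((r + u)·T), (r + u) = 0.0443 + 0.0115 = 0.0558
F = 7.111 · e^(0.0558 × 5/12) = 7.111 × 1.023522 = 7.2783
Value of long forward = (F − K)·e^(−rT) = (7.2783 − 7.998) · e^(−0.0443·5/12)
= -0.7197 × 0.981711 = -0.707

-$0.707 per bushel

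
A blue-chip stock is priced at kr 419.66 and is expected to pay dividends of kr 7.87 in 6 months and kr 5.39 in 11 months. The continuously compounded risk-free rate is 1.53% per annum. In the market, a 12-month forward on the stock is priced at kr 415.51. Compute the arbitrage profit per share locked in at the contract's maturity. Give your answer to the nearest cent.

kr 2.71 per share

PV(dividends) I = 7.87·e^(−0.0153·6/12) + 5.39·e^(−0.0153·11/12) = 13.1250
Fair forward F* = (S − I)·e^(rT) = (419.66 − 13.1250)·e^0.015300 = 406.5350 × 1.015418 = 412.8030
Market kr 415.51 > fair 412.8030: forward overpriced → cash-and-carry (borrow at r, buy the stock and collect the dividends, short the forward).
Profit at T = |F_mkt − F*| = |415.51 − 412.8030| = kr 2.71 per share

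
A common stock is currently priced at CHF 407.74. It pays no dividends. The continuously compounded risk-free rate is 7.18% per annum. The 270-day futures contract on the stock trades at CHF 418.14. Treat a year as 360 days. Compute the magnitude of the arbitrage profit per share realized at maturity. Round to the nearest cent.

Fair futures: F* = S·e^(carry·T), with carry = r = 0.0718
F* = 407.74 · e^(0.0718 × 270/360) = 407.74 · e^0.053850 = 407.74 × 1.055326 = CHF 430.2986
Market CHF 418.14 < fair CHF 430.2986: forward underpriced → reverse cash-and-carry (short spot, go long the forward).
At maturity, profit = |F_mkt − F*| = |418.14 − 430.2986| = CHF 12.16 per share

CHF 12.16 per share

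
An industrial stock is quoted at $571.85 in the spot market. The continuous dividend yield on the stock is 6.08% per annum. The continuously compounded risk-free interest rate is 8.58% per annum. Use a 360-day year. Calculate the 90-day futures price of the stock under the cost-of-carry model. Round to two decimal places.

$575.44

F = S·e^((r − q)T) = 571.85 · e^((0.0858 − 0.0608) × 90/360)
= 571.85 · e^0.006250 = 571.85 × 1.006270
F = $575.44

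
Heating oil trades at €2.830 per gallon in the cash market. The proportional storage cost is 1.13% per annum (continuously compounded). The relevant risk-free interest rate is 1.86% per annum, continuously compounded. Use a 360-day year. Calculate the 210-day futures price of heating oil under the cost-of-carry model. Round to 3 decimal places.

Net carry = r + u − y = 0.0186 + 0.0113 − 0.0000 = 0.0299
F = S·e^((r+u−y)T) = 2.830 · e^(0.0299 × 210/360) = 2.830 · e^0.017442
= 2.830 × 1.017595 = €2.880 per gallon

€2.880 per gallon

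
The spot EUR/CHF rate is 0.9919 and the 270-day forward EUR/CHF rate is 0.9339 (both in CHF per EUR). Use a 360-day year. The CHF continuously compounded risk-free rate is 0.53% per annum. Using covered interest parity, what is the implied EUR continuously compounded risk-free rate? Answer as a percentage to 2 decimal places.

8.56%

F = S·e^((r_CHF − r_EUR)T) ⇒ r_EUR = r_CHF − ln(F/S)/T
ln(0.9339/0.9919) = -0.060253; /(270/360) = -0.080337
r_EUR = 0.0053 + 0.080337 = 0.085637
r_EUR = 8.56%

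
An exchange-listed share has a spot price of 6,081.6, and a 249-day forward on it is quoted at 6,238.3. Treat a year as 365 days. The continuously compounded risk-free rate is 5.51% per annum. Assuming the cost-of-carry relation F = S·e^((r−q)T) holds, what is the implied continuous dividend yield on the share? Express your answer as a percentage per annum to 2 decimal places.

1.78%

From F = S·e^((r−q)T): (r − q) = ln(F/S)/T
ln(6238.3/6081.6) = ln(1.025766) = 0.025440
(r − q) = 0.025440 / (249/365) = 0.037292
q = r − ln(F/S)/T = 0.0551 − 0.037292 = 0.017808
q = 1.78%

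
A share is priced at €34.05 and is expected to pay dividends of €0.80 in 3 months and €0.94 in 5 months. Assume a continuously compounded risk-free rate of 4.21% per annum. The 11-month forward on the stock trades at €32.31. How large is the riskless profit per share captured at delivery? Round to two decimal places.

€1.30 per share

PV(dividends) I = 0.80·e^(−0.0421·3/12) + 0.94·e^(−0.0421·5/12) = 1.7153
Fair forward F* = (S − I)·e^(rT) = (34.05 − 1.7153)·e^0.038592 = 32.3347 × 1.039346 = 33.6069
Market €32.31 < fair 33.6069: forward underpriced → reverse cash-and-carry (short the stock, invest proceeds at r, pay the dividends, go long the forward).
Profit at T = |F_mkt − F*| = |32.31 − 33.6069| = €1.30 per share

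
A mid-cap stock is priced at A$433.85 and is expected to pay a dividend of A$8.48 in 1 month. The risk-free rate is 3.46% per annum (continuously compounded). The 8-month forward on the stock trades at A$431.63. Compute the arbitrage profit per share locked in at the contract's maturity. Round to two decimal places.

PV(dividends) I = 8.48·e^(−0.0346·1/12) = 8.4556
Fair forward F* = (S − I)·e^(rT) = (433.85 − 8.4556)·e^0.023067 = 425.3944 × 1.023335 = 435.3210
Market A$431.63 < fair 435.3210: forward underpriced → reverse cash-and-carry (short the stock, invest proceeds at r, pay the dividends, go long the forward).
Profit at T = |F_mkt − F*| = |431.63 − 435.3210| = A$3.69 per share

A$3.69 per share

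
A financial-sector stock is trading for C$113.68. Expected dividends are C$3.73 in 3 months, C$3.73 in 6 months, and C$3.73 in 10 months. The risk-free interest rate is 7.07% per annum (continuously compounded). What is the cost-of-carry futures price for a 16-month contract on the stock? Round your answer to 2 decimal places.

PV(dividends) I = 3.73·e^(−0.0707·3/12) + 3.73·e^(−0.0707·6/12) + 3.73·e^(−0.0707·10/12)
I = 3.6647 + 3.6004 + 3.5166 = 10.7817
F = (S − I)·e^(rT) = (113.68 − 10.7817) · e^(0.0707·16/12)
= 102.8983 · e^0.094267 = 102.8983 × 1.098853 = C$113.07

C$113.07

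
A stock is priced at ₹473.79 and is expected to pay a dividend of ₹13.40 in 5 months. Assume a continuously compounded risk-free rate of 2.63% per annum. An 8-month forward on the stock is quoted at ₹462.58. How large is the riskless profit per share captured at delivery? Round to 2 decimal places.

PV(dividends) I = 13.40·e^(−0.0263·5/12) = 13.2540
Fair forward F* = (S − I)·e^(rT) = (473.79 − 13.2540)·e^0.017533 = 460.5360 × 1.017688 = 468.6820
Market ₹462.58 < fair 468.6820: forward underpriced → reverse cash-and-carry (short the stock, invest proceeds at r, pay the dividends, go long the forward).
Profit at T = |F_mkt − F*| = |462.58 − 468.6820| = ₹6.10 per share

₹6.10 per share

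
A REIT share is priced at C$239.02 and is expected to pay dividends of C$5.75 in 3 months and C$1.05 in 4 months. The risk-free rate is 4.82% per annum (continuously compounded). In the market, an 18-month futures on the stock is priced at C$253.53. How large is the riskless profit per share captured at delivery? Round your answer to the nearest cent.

PV(dividends) I = 5.75·e^(−0.0482·3/12) + 1.05·e^(−0.0482·4/12) = 6.7144
Fair futures F* = (S − I)·e^(rT) = (239.02 − 6.7144)·e^0.072300 = 232.3056 × 1.074978 = 249.7234
Market C$253.53 > fair 249.7234: forward overpriced → cash-and-carry (borrow at r, buy the stock and collect the dividends, short the forward).
Profit at T = |F_mkt − F*| = |253.53 − 249.7234| = C$3.81 per share

C$3.81 per share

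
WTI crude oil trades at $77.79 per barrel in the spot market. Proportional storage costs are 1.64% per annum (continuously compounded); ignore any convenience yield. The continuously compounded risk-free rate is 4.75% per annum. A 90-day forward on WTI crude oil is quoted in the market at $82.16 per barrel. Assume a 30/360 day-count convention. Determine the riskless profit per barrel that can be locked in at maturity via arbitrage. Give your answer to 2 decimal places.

Fair forward: F* = S·e^(carry·T), with carry = (r + u) = 0.0475 + 0.0164 = 0.0639
F* = 77.79 · e^(0.0639 × 90/360) = 77.79 · e^0.015975 = 77.79 × 1.016103 = $79.0427
Market $82.16 > fair $79.0427: forward overpriced → cash-and-carry (buy spot, short the forward).
At maturity, profit = |F_mkt − F*| = |82.16 − 79.0427| = $3.12 per barrel

$3.12 per barrel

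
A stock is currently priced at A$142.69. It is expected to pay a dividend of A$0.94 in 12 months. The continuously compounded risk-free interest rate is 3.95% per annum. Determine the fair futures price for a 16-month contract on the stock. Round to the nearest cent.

PV(dividends) I = 0.94·e^(−0.0395·12/12)
I = 0.9036
F = (S − I)·e^(rT) = (142.69 − 0.9036) · e^(0.0395·16/12)
= 141.7864 · e^0.052667 = 141.7864 × 1.054079 = A$149.45

A$149.45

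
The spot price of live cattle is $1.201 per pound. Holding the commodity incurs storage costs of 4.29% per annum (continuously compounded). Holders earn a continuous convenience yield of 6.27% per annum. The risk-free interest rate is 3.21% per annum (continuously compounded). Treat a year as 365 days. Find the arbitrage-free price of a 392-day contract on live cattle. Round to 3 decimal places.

Net carry = r + u − y = 0.0321 + 0.0429 − 0.0627 = 0.0123
F = S·e^((r+u−y)T) = 1.201 · e^(0.0123 × 392/365) = 1.201 · e^0.013210
= 1.201 × 1.013298 = $1.217 per pound

$1.217 per pound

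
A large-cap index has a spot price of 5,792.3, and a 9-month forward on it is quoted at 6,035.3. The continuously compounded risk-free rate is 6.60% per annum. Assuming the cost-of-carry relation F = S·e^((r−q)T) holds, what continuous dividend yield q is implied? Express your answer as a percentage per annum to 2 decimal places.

From F = S·e^((r−q)T): (r − q) = ln(F/S)/T
ln(6035.3/5792.3) = ln(1.041952) = 0.041096
(r − q) = 0.041096 / (9/12) = 0.054795
q = r − ln(F/S)/T = 0.0660 − 0.054795 = 0.011205
q = 1.12%

1.12%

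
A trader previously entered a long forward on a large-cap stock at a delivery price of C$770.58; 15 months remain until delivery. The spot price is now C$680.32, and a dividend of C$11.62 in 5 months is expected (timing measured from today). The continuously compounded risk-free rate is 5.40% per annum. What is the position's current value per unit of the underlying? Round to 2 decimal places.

-C$51.32

PV(remaining dividends) I = 11.62·e^(−0.0540·5/12) = 11.3615
Current forward F = (S − I)·e^(rT) = (680.32 − 11.3615)·e^(0.0540·15/12) = 668.9585 × 1.069830 = 715.6719
Value (long) = (F − K)·e^(−rT) = (715.6719 − 770.58) × 0.934728 = -51.3241
Value = -C$51.32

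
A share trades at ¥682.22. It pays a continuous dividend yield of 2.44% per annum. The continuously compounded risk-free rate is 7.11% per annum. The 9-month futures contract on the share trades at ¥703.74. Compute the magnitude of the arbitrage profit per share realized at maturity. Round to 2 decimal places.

¥2.80 per share

Fair futures: F* = S·e^(carry·T), with carry = (r − q) = 0.0711 − 0.0244 = 0.0467
F* = 682.22 · e^(0.0467 × 9/12) = 682.22 · e^0.035025 = 682.22 × 1.035646 = ¥706.5384
Market ¥703.74 < fair ¥706.5384: forward underpriced → reverse cash-and-carry (short spot, go long the forward).
At maturity, profit = |F_mkt − F*| = |703.74 − 706.5384| = ¥2.80 per share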